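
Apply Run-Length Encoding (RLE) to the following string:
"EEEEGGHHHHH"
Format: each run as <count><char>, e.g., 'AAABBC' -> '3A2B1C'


Scanning runs left to right:
  i=0: run of 'E' x 4 -> '4E'
  i=4: run of 'G' x 2 -> '2G'
  i=6: run of 'H' x 5 -> '5H'

RLE = 4E2G5H


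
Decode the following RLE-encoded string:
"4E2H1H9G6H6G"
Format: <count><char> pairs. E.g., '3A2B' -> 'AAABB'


Expanding each <count><char> pair:
  4E -> 'EEEE'
  2H -> 'HH'
  1H -> 'H'
  9G -> 'GGGGGGGGG'
  6H -> 'HHHHHH'
  6G -> 'GGGGGG'

Decoded = EEEEHHHGGGGGGGGGHHHHHHGGGGGG


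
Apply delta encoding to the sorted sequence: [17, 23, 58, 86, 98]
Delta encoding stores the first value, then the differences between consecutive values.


First value: 17
Deltas:
  23 - 17 = 6
  58 - 23 = 35
  86 - 58 = 28
  98 - 86 = 12


Delta encoded: [17, 6, 35, 28, 12]


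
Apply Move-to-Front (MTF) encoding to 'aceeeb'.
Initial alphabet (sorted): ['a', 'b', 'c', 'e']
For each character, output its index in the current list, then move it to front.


MTF encoding:
'a': index 0 in ['a', 'b', 'c', 'e'] -> ['a', 'b', 'c', 'e']
'c': index 2 in ['a', 'b', 'c', 'e'] -> ['c', 'a', 'b', 'e']
'e': index 3 in ['c', 'a', 'b', 'e'] -> ['e', 'c', 'a', 'b']
'e': index 0 in ['e', 'c', 'a', 'b'] -> ['e', 'c', 'a', 'b']
'e': index 0 in ['e', 'c', 'a', 'b'] -> ['e', 'c', 'a', 'b']
'b': index 3 in ['e', 'c', 'a', 'b'] -> ['b', 'e', 'c', 'a']


Output: [0, 2, 3, 0, 0, 3]


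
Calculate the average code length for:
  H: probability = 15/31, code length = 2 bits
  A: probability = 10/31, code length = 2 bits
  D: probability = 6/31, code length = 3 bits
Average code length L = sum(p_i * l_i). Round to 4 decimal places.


Weighted contributions p_i * l_i:
  H: (15/31) * 2 = 30/31
  A: (10/31) * 2 = 20/31
  D: (6/31) * 3 = 18/31
Sum = (30 + 20 + 18)/31 = 68/31

L = 68/31 = 2.1935 bits/symbol


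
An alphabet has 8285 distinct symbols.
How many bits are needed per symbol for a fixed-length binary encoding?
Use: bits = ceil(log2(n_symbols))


log2(8285) = 13.0163
Bracket: 2^13 = 8192 < 8285 <= 2^14 = 16384
So ceil(log2(8285)) = 14

bits = ceil(log2(8285)) = ceil(13.0163) = 14 bits


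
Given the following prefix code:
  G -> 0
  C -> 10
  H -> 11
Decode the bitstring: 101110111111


Decoding step by step:
Bits 10 -> C
Bits 11 -> H
Bits 10 -> C
Bits 11 -> H
Bits 11 -> H
Bits 11 -> H


Decoded message: CHCHHH


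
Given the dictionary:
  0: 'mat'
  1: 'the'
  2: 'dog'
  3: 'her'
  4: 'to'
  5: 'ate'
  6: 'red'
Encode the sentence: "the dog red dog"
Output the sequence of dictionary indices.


Look up each word in the dictionary:
  'the' -> 1
  'dog' -> 2
  'red' -> 6
  'dog' -> 2

Encoded: [1, 2, 6, 2]


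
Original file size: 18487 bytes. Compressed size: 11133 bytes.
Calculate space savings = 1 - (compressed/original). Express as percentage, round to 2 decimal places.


ratio = compressed/original = 11133/18487 = 0.602207
savings = 1 - ratio = 1 - 0.602207 = 0.397793
as a percentage: 0.397793 * 100 = 39.78%

Space savings = 1 - 11133/18487 = 39.78%


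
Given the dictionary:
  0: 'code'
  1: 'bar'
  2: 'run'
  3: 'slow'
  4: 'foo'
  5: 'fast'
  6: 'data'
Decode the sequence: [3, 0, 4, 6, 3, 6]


Look up each index in the dictionary:
  3 -> 'slow'
  0 -> 'code'
  4 -> 'foo'
  6 -> 'data'
  3 -> 'slow'
  6 -> 'data'

Decoded: "slow code foo data slow data"


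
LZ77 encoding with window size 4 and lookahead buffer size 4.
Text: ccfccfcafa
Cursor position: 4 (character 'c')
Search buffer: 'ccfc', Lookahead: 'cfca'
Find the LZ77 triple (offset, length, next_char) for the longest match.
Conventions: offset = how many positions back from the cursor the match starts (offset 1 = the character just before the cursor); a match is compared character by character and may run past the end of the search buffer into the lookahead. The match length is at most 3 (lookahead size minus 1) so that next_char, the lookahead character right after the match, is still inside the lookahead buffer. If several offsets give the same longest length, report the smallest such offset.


Try each offset into the search buffer:
  offset=1 (pos 3, char 'c'): match length 1
  offset=2 (pos 2, char 'f'): match length 0
  offset=3 (pos 1, char 'c'): match length 3
  offset=4 (pos 0, char 'c'): match length 1
Longest match has length 3 at offset 3.
next_char = character at position 4 + 3 = 7 -> 'a'

Best match: offset=3, length=3 (matching 'cfc' starting at position 1)
LZ77 triple: (3, 3, 'a')


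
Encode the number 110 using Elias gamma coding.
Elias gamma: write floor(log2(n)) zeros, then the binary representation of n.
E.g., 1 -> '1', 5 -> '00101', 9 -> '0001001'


num_bits = floor(log2(110)) + 1 = 7
leading_zeros = num_bits - 1 = 6
binary(110) = 1101110

Elias gamma(110) = '000000' + '1101110' = 0000001101110 (13 bits)


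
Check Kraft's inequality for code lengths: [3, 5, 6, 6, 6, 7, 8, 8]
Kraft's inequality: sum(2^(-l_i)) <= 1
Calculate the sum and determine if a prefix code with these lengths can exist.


Sum = 2^(-3) + 2^(-5) + 2^(-6) + 2^(-6) + 2^(-6) + 2^(-7) + 2^(-8) + 2^(-8)
    = 0.125 + 0.03125 + 0.015625 + 0.015625 + 0.015625 + 0.0078125 + 0.00390625 + 0.00390625
    = 56/256 = 0.21875
Since 0.21875 <= 1, Kraft's inequality IS satisfied.
A prefix code with these lengths CAN exist.

Kraft sum = 0.21875. Satisfied.


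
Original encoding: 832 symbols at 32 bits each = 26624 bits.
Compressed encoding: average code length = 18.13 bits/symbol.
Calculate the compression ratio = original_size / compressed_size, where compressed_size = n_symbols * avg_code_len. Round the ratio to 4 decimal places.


original_size = n_symbols * orig_bits = 832 * 32 = 26624 bits
compressed_size = n_symbols * avg_code_len = 832 * 18.13 = 15084.16 bits
ratio = original_size / compressed_size = 26624 / 15084.16 = 1.765

Compression ratio = 1.765


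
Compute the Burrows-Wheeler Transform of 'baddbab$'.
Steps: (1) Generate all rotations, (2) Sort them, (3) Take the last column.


Rotations (sorted):
  0: $baddbab -> last char: b
  1: ab$baddb -> last char: b
  2: addbab$b -> last char: b
  3: b$baddba -> last char: a
  4: bab$badd -> last char: d
  5: baddbab$ -> last char: $
  6: dbab$bad -> last char: d
  7: ddbab$ba -> last char: a


BWT = bbbad$da


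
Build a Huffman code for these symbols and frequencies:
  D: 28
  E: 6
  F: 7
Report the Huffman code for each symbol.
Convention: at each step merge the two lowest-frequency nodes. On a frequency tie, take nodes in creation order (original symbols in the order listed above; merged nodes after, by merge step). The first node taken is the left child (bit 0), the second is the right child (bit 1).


Huffman tree construction:
Step 1: Merge E(6) + F(7) = 13
Step 2: Merge (E+F)(13) + D(28) = 41
Read each symbol's code off the tree from the root (left child = 0, right child = 1).

Codes:
  D: 1 (length 1)
  E: 00 (length 2)
  F: 01 (length 2)
Average code length: 54/41 = 1.3171 bits/symbol


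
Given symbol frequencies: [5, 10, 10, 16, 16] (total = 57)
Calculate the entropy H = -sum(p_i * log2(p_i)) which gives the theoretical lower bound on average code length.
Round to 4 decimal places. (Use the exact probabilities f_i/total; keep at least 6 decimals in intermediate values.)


Per-symbol terms -p_i * log2(p_i) with p_i = f_i/57:
  p = 5/57 = 0.087719: log2(p) = -3.510962, -p*log2(p) = 0.307979
  p = 10/57 = 0.175439: log2(p) = -2.510962, -p*log2(p) = 0.440520
  p = 10/57 = 0.175439: log2(p) = -2.510962, -p*log2(p) = 0.440520
  p = 16/57 = 0.280702: log2(p) = -1.832890, -p*log2(p) = 0.514495
  p = 16/57 = 0.280702: log2(p) = -1.832890, -p*log2(p) = 0.514495
H = 0.307979 + 0.440520 + 0.440520 + 0.514495 + 0.514495 = 2.218009

H = 2.218 bits/symbol


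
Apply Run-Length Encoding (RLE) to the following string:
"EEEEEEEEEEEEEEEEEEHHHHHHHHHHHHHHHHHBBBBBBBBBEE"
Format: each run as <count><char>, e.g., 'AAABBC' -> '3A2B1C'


Scanning runs left to right:
  i=0: run of 'E' x 18 -> '18E'
  i=18: run of 'H' x 17 -> '17H'
  i=35: run of 'B' x 9 -> '9B'
  i=44: run of 'E' x 2 -> '2E'

RLE = 18E17H9B2E


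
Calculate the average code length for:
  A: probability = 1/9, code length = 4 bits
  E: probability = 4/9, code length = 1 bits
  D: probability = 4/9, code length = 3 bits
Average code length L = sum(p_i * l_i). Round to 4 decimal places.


Weighted contributions p_i * l_i:
  A: (1/9) * 4 = 4/9
  E: (4/9) * 1 = 4/9
  D: (4/9) * 3 = 12/9
Sum = (4 + 4 + 12)/9 = 20/9

L = 20/9 = 2.2222 bits/symbol


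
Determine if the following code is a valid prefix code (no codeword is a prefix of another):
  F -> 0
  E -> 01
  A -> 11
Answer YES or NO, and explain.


Checking each pair (does one codeword prefix another?):
  F='0' vs E='01': prefix -- VIOLATION

NO -- this is NOT a valid prefix code. F (0) is a prefix of E (01).


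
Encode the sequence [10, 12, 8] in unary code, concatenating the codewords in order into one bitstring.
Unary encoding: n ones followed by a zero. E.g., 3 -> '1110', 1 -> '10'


Encode each number as n ones followed by a terminating 0:
  10 -> 11111111110 (11 bits)
  12 -> 1111111111110 (13 bits)
  8 -> 111111110 (9 bits)
Total length = 11 + 13 + 9 = 33 bits.

Unary([10, 12, 8]) = 111111111101111111111110111111110 (33 bits)


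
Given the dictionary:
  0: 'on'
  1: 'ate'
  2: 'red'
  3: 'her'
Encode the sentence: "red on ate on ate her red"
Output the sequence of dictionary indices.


Look up each word in the dictionary:
  'red' -> 2
  'on' -> 0
  'ate' -> 1
  'on' -> 0
  'ate' -> 1
  'her' -> 3
  'red' -> 2

Encoded: [2, 0, 1, 0, 1, 3, 2]


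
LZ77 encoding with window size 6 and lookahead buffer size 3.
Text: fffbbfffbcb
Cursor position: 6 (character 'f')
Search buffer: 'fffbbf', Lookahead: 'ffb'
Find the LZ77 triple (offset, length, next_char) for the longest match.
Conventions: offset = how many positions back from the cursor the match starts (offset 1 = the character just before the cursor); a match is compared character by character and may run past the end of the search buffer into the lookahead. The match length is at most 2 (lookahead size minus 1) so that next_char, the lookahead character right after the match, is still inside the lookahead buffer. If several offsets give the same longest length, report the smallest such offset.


Try each offset into the search buffer:
  offset=1 (pos 5, char 'f'): match length 2
  offset=2 (pos 4, char 'b'): match length 0
  offset=3 (pos 3, char 'b'): match length 0
  offset=4 (pos 2, char 'f'): match length 1
  offset=5 (pos 1, char 'f'): match length 2
  offset=6 (pos 0, char 'f'): match length 2
Longest match has length 2, found at offsets 1, 5, 6; take the smallest, offset 1.
next_char = character at position 6 + 2 = 8 -> 'b'

Best match: offset=1, length=2 (matching 'ff' starting at position 5)
LZ77 triple: (1, 2, 'b')


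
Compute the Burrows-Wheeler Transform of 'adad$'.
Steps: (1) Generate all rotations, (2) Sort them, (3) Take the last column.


Rotations (sorted):
  0: $adad -> last char: d
  1: ad$ad -> last char: d
  2: adad$ -> last char: $
  3: d$ada -> last char: a
  4: dad$a -> last char: a


BWT = dd$aa


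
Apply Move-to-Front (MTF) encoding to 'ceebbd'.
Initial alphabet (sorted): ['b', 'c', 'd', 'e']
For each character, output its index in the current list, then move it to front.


MTF encoding:
'c': index 1 in ['b', 'c', 'd', 'e'] -> ['c', 'b', 'd', 'e']
'e': index 3 in ['c', 'b', 'd', 'e'] -> ['e', 'c', 'b', 'd']
'e': index 0 in ['e', 'c', 'b', 'd'] -> ['e', 'c', 'b', 'd']
'b': index 2 in ['e', 'c', 'b', 'd'] -> ['b', 'e', 'c', 'd']
'b': index 0 in ['b', 'e', 'c', 'd'] -> ['b', 'e', 'c', 'd']
'd': index 3 in ['b', 'e', 'c', 'd'] -> ['d', 'b', 'e', 'c']


Output: [1, 3, 0, 2, 0, 3]


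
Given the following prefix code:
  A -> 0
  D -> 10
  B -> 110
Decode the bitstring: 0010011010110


Decoding step by step:
Bits 0 -> A
Bits 0 -> A
Bits 10 -> D
Bits 0 -> A
Bits 110 -> B
Bits 10 -> D
Bits 110 -> B


Decoded message: AADABDB


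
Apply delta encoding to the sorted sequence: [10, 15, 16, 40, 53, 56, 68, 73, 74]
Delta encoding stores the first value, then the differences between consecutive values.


First value: 10
Deltas:
  15 - 10 = 5
  16 - 15 = 1
  40 - 16 = 24
  53 - 40 = 13
  56 - 53 = 3
  68 - 56 = 12
  73 - 68 = 5
  74 - 73 = 1


Delta encoded: [10, 5, 1, 24, 13, 3, 12, 5, 1]


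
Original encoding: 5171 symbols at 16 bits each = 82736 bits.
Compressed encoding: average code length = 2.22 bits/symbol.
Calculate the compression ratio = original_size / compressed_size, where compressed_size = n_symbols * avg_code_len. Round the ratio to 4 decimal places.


original_size = n_symbols * orig_bits = 5171 * 16 = 82736 bits
compressed_size = n_symbols * avg_code_len = 5171 * 2.22 = 11479.62 bits
ratio = original_size / compressed_size = 82736 / 11479.62 = 7.2072

Compression ratio = 7.2072


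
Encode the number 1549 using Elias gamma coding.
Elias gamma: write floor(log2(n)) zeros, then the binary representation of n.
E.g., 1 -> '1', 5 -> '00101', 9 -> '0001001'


num_bits = floor(log2(1549)) + 1 = 11
leading_zeros = num_bits - 1 = 10
binary(1549) = 11000001101

Elias gamma(1549) = '0000000000' + '11000001101' = 000000000011000001101 (21 bits)


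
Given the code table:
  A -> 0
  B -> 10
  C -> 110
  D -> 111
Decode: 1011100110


Decoding:
10 -> B
111 -> D
0 -> A
0 -> A
110 -> C


Result: BDAAC


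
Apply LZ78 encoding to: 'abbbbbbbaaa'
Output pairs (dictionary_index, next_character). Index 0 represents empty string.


LZ78 encoding steps:
Dictionary: {0: ''}
Step 1: w='' (idx 0), next='a' -> output (0, 'a'), add 'a' as idx 1
Step 2: w='' (idx 0), next='b' -> output (0, 'b'), add 'b' as idx 2
Step 3: w='b' (idx 2), next='b' -> output (2, 'b'), add 'bb' as idx 3
Step 4: w='bb' (idx 3), next='b' -> output (3, 'b'), add 'bbb' as idx 4
Step 5: w='b' (idx 2), next='a' -> output (2, 'a'), add 'ba' as idx 5
Step 6: w='a' (idx 1), next='a' -> output (1, 'a'), add 'aa' as idx 6


Encoded: [(0, 'a'), (0, 'b'), (2, 'b'), (3, 'b'), (2, 'a'), (1, 'a')]


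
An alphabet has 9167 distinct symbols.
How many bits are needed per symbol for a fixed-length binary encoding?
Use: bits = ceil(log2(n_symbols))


log2(9167) = 13.1622
Bracket: 2^13 = 8192 < 9167 <= 2^14 = 16384
So ceil(log2(9167)) = 14

bits = ceil(log2(9167)) = ceil(13.1622) = 14 bits


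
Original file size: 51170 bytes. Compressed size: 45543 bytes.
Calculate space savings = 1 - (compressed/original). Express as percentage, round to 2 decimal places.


ratio = compressed/original = 45543/51170 = 0.890033
savings = 1 - ratio = 1 - 0.890033 = 0.109967
as a percentage: 0.109967 * 100 = 11.0%

Space savings = 1 - 45543/51170 = 11.0%


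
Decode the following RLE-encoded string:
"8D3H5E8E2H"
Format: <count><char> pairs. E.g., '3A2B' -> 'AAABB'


Expanding each <count><char> pair:
  8D -> 'DDDDDDDD'
  3H -> 'HHH'
  5E -> 'EEEEE'
  8E -> 'EEEEEEEE'
  2H -> 'HH'

Decoded = DDDDDDDDHHHEEEEEEEEEEEEEHH


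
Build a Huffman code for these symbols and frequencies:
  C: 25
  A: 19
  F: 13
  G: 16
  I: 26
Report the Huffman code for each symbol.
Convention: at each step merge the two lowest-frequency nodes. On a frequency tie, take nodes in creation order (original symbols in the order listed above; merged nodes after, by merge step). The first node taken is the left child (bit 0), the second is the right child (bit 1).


Huffman tree construction:
Step 1: Merge F(13) + G(16) = 29
Step 2: Merge A(19) + C(25) = 44
Step 3: Merge I(26) + (F+G)(29) = 55
Step 4: Merge (A+C)(44) + (I+(F+G))(55) = 99
Read each symbol's code off the tree from the root (left child = 0, right child = 1).

Codes:
  C: 01 (length 2)
  A: 00 (length 2)
  F: 110 (length 3)
  G: 111 (length 3)
  I: 10 (length 2)
Average code length: 227/99 = 2.2929 bits/symbol


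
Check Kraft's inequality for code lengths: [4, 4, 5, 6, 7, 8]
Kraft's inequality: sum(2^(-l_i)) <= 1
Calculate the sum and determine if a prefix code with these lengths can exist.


Sum = 2^(-4) + 2^(-4) + 2^(-5) + 2^(-6) + 2^(-7) + 2^(-8)
    = 0.0625 + 0.0625 + 0.03125 + 0.015625 + 0.0078125 + 0.00390625
    = 47/256 = 0.18359375
Since 0.18359375 <= 1, Kraft's inequality IS satisfied.
A prefix code with these lengths CAN exist.

Kraft sum = 0.18359375. Satisfied.


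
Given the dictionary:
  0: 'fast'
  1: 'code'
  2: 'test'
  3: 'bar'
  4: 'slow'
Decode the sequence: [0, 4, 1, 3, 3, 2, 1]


Look up each index in the dictionary:
  0 -> 'fast'
  4 -> 'slow'
  1 -> 'code'
  3 -> 'bar'
  3 -> 'bar'
  2 -> 'test'
  1 -> 'code'

Decoded: "fast slow code bar bar test code"


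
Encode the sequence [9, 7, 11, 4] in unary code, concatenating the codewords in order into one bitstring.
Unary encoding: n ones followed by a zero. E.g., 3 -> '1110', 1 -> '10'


Encode each number as n ones followed by a terminating 0:
  9 -> 1111111110 (10 bits)
  7 -> 11111110 (8 bits)
  11 -> 111111111110 (12 bits)
  4 -> 11110 (5 bits)
Total length = 10 + 8 + 12 + 5 = 35 bits.

Unary([9, 7, 11, 4]) = 11111111101111111011111111111011110 (35 bits)


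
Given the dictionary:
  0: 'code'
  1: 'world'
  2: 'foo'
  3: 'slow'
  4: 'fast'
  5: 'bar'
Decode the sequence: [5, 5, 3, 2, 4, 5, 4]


Look up each index in the dictionary:
  5 -> 'bar'
  5 -> 'bar'
  3 -> 'slow'
  2 -> 'foo'
  4 -> 'fast'
  5 -> 'bar'
  4 -> 'fast'

Decoded: "bar bar slow foo fast bar fast"


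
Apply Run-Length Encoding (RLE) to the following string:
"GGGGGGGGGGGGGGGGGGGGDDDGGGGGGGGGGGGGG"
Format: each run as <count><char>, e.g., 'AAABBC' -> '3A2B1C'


Scanning runs left to right:
  i=0: run of 'G' x 20 -> '20G'
  i=20: run of 'D' x 3 -> '3D'
  i=23: run of 'G' x 14 -> '14G'

RLE = 20G3D14G


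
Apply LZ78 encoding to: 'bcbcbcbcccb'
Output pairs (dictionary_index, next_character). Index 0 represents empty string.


LZ78 encoding steps:
Dictionary: {0: ''}
Step 1: w='' (idx 0), next='b' -> output (0, 'b'), add 'b' as idx 1
Step 2: w='' (idx 0), next='c' -> output (0, 'c'), add 'c' as idx 2
Step 3: w='b' (idx 1), next='c' -> output (1, 'c'), add 'bc' as idx 3
Step 4: w='bc' (idx 3), next='b' -> output (3, 'b'), add 'bcb' as idx 4
Step 5: w='c' (idx 2), next='c' -> output (2, 'c'), add 'cc' as idx 5
Step 6: w='c' (idx 2), next='b' -> output (2, 'b'), add 'cb' as idx 6


Encoded: [(0, 'b'), (0, 'c'), (1, 'c'), (3, 'b'), (2, 'c'), (2, 'b')]


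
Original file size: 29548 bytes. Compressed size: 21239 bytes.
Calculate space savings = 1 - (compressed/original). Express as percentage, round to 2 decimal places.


ratio = compressed/original = 21239/29548 = 0.718797
savings = 1 - ratio = 1 - 0.718797 = 0.281203
as a percentage: 0.281203 * 100 = 28.12%

Space savings = 1 - 21239/29548 = 28.12%


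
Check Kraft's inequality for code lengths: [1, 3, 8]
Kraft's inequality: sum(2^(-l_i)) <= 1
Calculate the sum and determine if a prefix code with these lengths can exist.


Sum = 2^(-1) + 2^(-3) + 2^(-8)
    = 0.5 + 0.125 + 0.00390625
    = 161/256 = 0.62890625
Since 0.62890625 <= 1, Kraft's inequality IS satisfied.
A prefix code with these lengths CAN exist.

Kraft sum = 0.62890625. Satisfied.


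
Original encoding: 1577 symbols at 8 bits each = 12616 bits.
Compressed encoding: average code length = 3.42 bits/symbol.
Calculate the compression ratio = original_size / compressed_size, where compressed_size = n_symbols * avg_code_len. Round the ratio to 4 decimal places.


original_size = n_symbols * orig_bits = 1577 * 8 = 12616 bits
compressed_size = n_symbols * avg_code_len = 1577 * 3.42 = 5393.34 bits
ratio = original_size / compressed_size = 12616 / 5393.34 = 2.3392

Compression ratio = 2.3392


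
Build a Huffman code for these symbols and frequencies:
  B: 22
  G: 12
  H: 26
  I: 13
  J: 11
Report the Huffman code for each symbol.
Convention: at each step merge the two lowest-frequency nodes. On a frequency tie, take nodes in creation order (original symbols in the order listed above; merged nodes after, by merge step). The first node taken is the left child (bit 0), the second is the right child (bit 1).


Huffman tree construction:
Step 1: Merge J(11) + G(12) = 23
Step 2: Merge I(13) + B(22) = 35
Step 3: Merge (J+G)(23) + H(26) = 49
Step 4: Merge (I+B)(35) + ((J+G)+H)(49) = 84
Read each symbol's code off the tree from the root (left child = 0, right child = 1).

Codes:
  B: 01 (length 2)
  G: 101 (length 3)
  H: 11 (length 2)
  I: 00 (length 2)
  J: 100 (length 3)
Average code length: 191/84 = 2.2738 bits/symbol


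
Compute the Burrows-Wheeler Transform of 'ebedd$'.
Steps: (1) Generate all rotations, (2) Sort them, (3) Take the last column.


Rotations (sorted):
  0: $ebedd -> last char: d
  1: bedd$e -> last char: e
  2: d$ebed -> last char: d
  3: dd$ebe -> last char: e
  4: ebedd$ -> last char: $
  5: edd$eb -> last char: b


BWT = dede$b


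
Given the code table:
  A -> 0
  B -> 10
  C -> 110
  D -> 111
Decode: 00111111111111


Decoding:
0 -> A
0 -> A
111 -> D
111 -> D
111 -> D
111 -> D


Result: AADDDD


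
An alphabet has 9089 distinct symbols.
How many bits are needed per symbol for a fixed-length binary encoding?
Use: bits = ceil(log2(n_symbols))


log2(9089) = 13.1499
Bracket: 2^13 = 8192 < 9089 <= 2^14 = 16384
So ceil(log2(9089)) = 14

bits = ceil(log2(9089)) = ceil(13.1499) = 14 bits


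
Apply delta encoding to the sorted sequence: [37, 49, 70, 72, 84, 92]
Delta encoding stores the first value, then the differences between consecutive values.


First value: 37
Deltas:
  49 - 37 = 12
  70 - 49 = 21
  72 - 70 = 2
  84 - 72 = 12
  92 - 84 = 8


Delta encoded: [37, 12, 21, 2, 12, 8]


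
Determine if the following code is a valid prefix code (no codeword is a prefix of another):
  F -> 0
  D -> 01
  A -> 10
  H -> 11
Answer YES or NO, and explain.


Checking each pair (does one codeword prefix another?):
  F='0' vs D='01': prefix -- VIOLATION

NO -- this is NOT a valid prefix code. F (0) is a prefix of D (01).


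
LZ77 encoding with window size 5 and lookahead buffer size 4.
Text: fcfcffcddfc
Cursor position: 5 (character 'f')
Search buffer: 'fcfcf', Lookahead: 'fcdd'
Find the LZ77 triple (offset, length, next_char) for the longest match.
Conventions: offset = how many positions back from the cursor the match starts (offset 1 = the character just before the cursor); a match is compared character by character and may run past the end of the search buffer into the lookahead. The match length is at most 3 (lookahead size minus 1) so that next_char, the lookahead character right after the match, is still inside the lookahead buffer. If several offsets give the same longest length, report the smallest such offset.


Try each offset into the search buffer:
  offset=1 (pos 4, char 'f'): match length 1
  offset=2 (pos 3, char 'c'): match length 0
  offset=3 (pos 2, char 'f'): match length 2
  offset=4 (pos 1, char 'c'): match length 0
  offset=5 (pos 0, char 'f'): match length 2
Longest match has length 2, found at offsets 3, 5; take the smallest, offset 3.
next_char = character at position 5 + 2 = 7 -> 'd'

Best match: offset=3, length=2 (matching 'fc' starting at position 2)
LZ77 triple: (3, 2, 'd')


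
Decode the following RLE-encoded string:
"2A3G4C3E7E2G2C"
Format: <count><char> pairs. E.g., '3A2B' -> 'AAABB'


Expanding each <count><char> pair:
  2A -> 'AA'
  3G -> 'GGG'
  4C -> 'CCCC'
  3E -> 'EEE'
  7E -> 'EEEEEEE'
  2G -> 'GG'
  2C -> 'CC'

Decoded = AAGGGCCCCEEEEEEEEEEGGCC


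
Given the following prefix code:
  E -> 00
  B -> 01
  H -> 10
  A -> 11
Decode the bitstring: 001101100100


Decoding step by step:
Bits 00 -> E
Bits 11 -> A
Bits 01 -> B
Bits 10 -> H
Bits 01 -> B
Bits 00 -> E


Decoded message: EABHBE


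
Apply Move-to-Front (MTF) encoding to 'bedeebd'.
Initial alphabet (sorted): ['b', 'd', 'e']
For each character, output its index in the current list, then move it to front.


MTF encoding:
'b': index 0 in ['b', 'd', 'e'] -> ['b', 'd', 'e']
'e': index 2 in ['b', 'd', 'e'] -> ['e', 'b', 'd']
'd': index 2 in ['e', 'b', 'd'] -> ['d', 'e', 'b']
'e': index 1 in ['d', 'e', 'b'] -> ['e', 'd', 'b']
'e': index 0 in ['e', 'd', 'b'] -> ['e', 'd', 'b']
'b': index 2 in ['e', 'd', 'b'] -> ['b', 'e', 'd']
'd': index 2 in ['b', 'e', 'd'] -> ['d', 'b', 'e']


Output: [0, 2, 2, 1, 0, 2, 2]


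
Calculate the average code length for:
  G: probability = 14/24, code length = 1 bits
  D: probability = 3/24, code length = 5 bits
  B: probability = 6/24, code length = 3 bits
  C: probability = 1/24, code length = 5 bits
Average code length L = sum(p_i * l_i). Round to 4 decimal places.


Weighted contributions p_i * l_i:
  G: (14/24) * 1 = 14/24
  D: (3/24) * 5 = 15/24
  B: (6/24) * 3 = 18/24
  C: (1/24) * 5 = 5/24
Sum = (14 + 15 + 18 + 5)/24 = 52/24

L = 52/24 = 2.1667 bits/symbol


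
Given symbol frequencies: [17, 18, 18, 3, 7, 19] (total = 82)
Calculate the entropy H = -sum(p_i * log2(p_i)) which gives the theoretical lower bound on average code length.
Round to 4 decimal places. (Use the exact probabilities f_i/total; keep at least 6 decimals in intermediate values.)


Per-symbol terms -p_i * log2(p_i) with p_i = f_i/82:
  p = 17/82 = 0.207317: log2(p) = -2.270089, -p*log2(p) = 0.470628
  p = 18/82 = 0.219512: log2(p) = -2.187627, -p*log2(p) = 0.480211
  p = 18/82 = 0.219512: log2(p) = -2.187627, -p*log2(p) = 0.480211
  p = 3/82 = 0.036585: log2(p) = -4.772590, -p*log2(p) = 0.174607
  p = 7/82 = 0.085366: log2(p) = -3.550197, -p*log2(p) = 0.303066
  p = 19/82 = 0.231707: log2(p) = -2.109624, -p*log2(p) = 0.488815
H = 0.470628 + 0.480211 + 0.480211 + 0.174607 + 0.303066 + 0.488815 = 2.397538

H = 2.3975 bits/symbol


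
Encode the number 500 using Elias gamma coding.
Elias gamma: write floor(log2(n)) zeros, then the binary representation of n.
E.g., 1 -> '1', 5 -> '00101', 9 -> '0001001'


num_bits = floor(log2(500)) + 1 = 9
leading_zeros = num_bits - 1 = 8
binary(500) = 111110100

Elias gamma(500) = '00000000' + '111110100' = 00000000111110100 (17 bits)


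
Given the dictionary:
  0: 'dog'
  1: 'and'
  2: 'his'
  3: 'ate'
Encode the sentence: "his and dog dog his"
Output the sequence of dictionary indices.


Look up each word in the dictionary:
  'his' -> 2
  'and' -> 1
  'dog' -> 0
  'dog' -> 0
  'his' -> 2

Encoded: [2, 1, 0, 0, 2]


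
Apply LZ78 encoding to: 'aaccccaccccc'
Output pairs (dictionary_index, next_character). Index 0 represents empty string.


LZ78 encoding steps:
Dictionary: {0: ''}
Step 1: w='' (idx 0), next='a' -> output (0, 'a'), add 'a' as idx 1
Step 2: w='a' (idx 1), next='c' -> output (1, 'c'), add 'ac' as idx 2
Step 3: w='' (idx 0), next='c' -> output (0, 'c'), add 'c' as idx 3
Step 4: w='c' (idx 3), next='c' -> output (3, 'c'), add 'cc' as idx 4
Step 5: w='ac' (idx 2), next='c' -> output (2, 'c'), add 'acc' as idx 5
Step 6: w='cc' (idx 4), next='c' -> output (4, 'c'), add 'ccc' as idx 6


Encoded: [(0, 'a'), (1, 'c'), (0, 'c'), (3, 'c'), (2, 'c'), (4, 'c')]


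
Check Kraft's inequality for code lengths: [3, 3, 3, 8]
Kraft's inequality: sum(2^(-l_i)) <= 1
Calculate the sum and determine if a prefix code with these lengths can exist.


Sum = 2^(-3) + 2^(-3) + 2^(-3) + 2^(-8)
    = 0.125 + 0.125 + 0.125 + 0.00390625
    = 97/256 = 0.37890625
Since 0.37890625 <= 1, Kraft's inequality IS satisfied.
A prefix code with these lengths CAN exist.

Kraft sum = 0.37890625. Satisfied.


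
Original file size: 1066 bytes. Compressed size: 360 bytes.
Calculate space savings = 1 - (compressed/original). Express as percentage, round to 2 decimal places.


ratio = compressed/original = 360/1066 = 0.337711
savings = 1 - ratio = 1 - 0.337711 = 0.662289
as a percentage: 0.662289 * 100 = 66.23%

Space savings = 1 - 360/1066 = 66.23%


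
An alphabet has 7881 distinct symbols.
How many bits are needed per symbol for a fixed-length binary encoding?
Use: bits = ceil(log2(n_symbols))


log2(7881) = 12.9442
Bracket: 2^12 = 4096 < 7881 <= 2^13 = 8192
So ceil(log2(7881)) = 13

bits = ceil(log2(7881)) = ceil(12.9442) = 13 bits


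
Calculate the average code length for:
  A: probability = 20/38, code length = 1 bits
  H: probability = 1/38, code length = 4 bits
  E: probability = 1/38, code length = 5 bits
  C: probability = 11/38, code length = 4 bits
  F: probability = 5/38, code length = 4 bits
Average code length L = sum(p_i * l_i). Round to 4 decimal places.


Weighted contributions p_i * l_i:
  A: (20/38) * 1 = 20/38
  H: (1/38) * 4 = 4/38
  E: (1/38) * 5 = 5/38
  C: (11/38) * 4 = 44/38
  F: (5/38) * 4 = 20/38
Sum = (20 + 4 + 5 + 44 + 20)/38 = 93/38

L = 93/38 = 2.4474 bits/symbol


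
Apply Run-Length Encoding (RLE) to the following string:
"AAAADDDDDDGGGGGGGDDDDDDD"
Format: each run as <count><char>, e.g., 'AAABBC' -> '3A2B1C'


Scanning runs left to right:
  i=0: run of 'A' x 4 -> '4A'
  i=4: run of 'D' x 6 -> '6D'
  i=10: run of 'G' x 7 -> '7G'
  i=17: run of 'D' x 7 -> '7D'

RLE = 4A6D7G7D


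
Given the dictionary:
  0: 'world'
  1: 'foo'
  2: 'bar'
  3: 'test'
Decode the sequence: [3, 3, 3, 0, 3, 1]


Look up each index in the dictionary:
  3 -> 'test'
  3 -> 'test'
  3 -> 'test'
  0 -> 'world'
  3 -> 'test'
  1 -> 'foo'

Decoded: "test test test world test foo"


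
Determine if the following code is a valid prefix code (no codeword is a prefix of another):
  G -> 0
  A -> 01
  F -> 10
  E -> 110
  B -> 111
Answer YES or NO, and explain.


Checking each pair (does one codeword prefix another?):
  G='0' vs A='01': prefix -- VIOLATION

NO -- this is NOT a valid prefix code. G (0) is a prefix of A (01).


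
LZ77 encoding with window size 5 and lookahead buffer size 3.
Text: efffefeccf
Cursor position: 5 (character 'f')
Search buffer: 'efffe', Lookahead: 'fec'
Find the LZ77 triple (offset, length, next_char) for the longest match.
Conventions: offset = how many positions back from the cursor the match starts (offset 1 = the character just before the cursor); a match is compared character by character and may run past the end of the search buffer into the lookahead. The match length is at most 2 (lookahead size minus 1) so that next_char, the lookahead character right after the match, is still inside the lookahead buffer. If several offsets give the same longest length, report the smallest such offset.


Try each offset into the search buffer:
  offset=1 (pos 4, char 'e'): match length 0
  offset=2 (pos 3, char 'f'): match length 2
  offset=3 (pos 2, char 'f'): match length 1
  offset=4 (pos 1, char 'f'): match length 1
  offset=5 (pos 0, char 'e'): match length 0
Longest match has length 2 at offset 2.
next_char = character at position 5 + 2 = 7 -> 'c'

Best match: offset=2, length=2 (matching 'fe' starting at position 3)
LZ77 triple: (2, 2, 'c')


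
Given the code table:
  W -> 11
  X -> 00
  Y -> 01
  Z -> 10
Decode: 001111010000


Decoding:
00 -> X
11 -> W
11 -> W
01 -> Y
00 -> X
00 -> X


Result: XWWYXX


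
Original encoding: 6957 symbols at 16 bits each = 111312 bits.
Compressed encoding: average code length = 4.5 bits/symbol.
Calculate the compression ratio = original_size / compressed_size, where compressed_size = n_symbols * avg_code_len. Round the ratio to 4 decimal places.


original_size = n_symbols * orig_bits = 6957 * 16 = 111312 bits
compressed_size = n_symbols * avg_code_len = 6957 * 4.5 = 31306.5 bits
ratio = original_size / compressed_size = 111312 / 31306.5 = 3.5556

Compression ratio = 3.5556


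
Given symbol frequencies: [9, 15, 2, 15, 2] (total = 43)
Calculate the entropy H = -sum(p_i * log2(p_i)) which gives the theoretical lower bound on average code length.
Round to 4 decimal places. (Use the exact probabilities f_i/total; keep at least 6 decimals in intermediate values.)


Per-symbol terms -p_i * log2(p_i) with p_i = f_i/43:
  p = 9/43 = 0.209302: log2(p) = -2.256340, -p*log2(p) = 0.472257
  p = 15/43 = 0.348837: log2(p) = -1.519374, -p*log2(p) = 0.530014
  p = 2/43 = 0.046512: log2(p) = -4.426265, -p*log2(p) = 0.205873
  p = 15/43 = 0.348837: log2(p) = -1.519374, -p*log2(p) = 0.530014
  p = 2/43 = 0.046512: log2(p) = -4.426265, -p*log2(p) = 0.205873
H = 0.472257 + 0.530014 + 0.205873 + 0.530014 + 0.205873 = 1.944031

H = 1.944 bits/symbol


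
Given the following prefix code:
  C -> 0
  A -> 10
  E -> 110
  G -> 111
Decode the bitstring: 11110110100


Decoding step by step:
Bits 111 -> G
Bits 10 -> A
Bits 110 -> E
Bits 10 -> A
Bits 0 -> C


Decoded message: GAEAC


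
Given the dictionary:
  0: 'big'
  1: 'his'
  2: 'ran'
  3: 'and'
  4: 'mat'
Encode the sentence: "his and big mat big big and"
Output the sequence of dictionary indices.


Look up each word in the dictionary:
  'his' -> 1
  'and' -> 3
  'big' -> 0
  'mat' -> 4
  'big' -> 0
  'big' -> 0
  'and' -> 3

Encoded: [1, 3, 0, 4, 0, 0, 3]


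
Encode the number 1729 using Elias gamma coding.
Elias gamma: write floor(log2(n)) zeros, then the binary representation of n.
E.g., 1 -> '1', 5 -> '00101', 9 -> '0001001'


num_bits = floor(log2(1729)) + 1 = 11
leading_zeros = num_bits - 1 = 10
binary(1729) = 11011000001

Elias gamma(1729) = '0000000000' + '11011000001' = 000000000011011000001 (21 bits)


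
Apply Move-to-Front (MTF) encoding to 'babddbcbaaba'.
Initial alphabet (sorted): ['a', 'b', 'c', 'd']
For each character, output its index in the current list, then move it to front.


MTF encoding:
'b': index 1 in ['a', 'b', 'c', 'd'] -> ['b', 'a', 'c', 'd']
'a': index 1 in ['b', 'a', 'c', 'd'] -> ['a', 'b', 'c', 'd']
'b': index 1 in ['a', 'b', 'c', 'd'] -> ['b', 'a', 'c', 'd']
'd': index 3 in ['b', 'a', 'c', 'd'] -> ['d', 'b', 'a', 'c']
'd': index 0 in ['d', 'b', 'a', 'c'] -> ['d', 'b', 'a', 'c']
'b': index 1 in ['d', 'b', 'a', 'c'] -> ['b', 'd', 'a', 'c']
'c': index 3 in ['b', 'd', 'a', 'c'] -> ['c', 'b', 'd', 'a']
'b': index 1 in ['c', 'b', 'd', 'a'] -> ['b', 'c', 'd', 'a']
'a': index 3 in ['b', 'c', 'd', 'a'] -> ['a', 'b', 'c', 'd']
'a': index 0 in ['a', 'b', 'c', 'd'] -> ['a', 'b', 'c', 'd']
'b': index 1 in ['a', 'b', 'c', 'd'] -> ['b', 'a', 'c', 'd']
'a': index 1 in ['b', 'a', 'c', 'd'] -> ['a', 'b', 'c', 'd']


Output: [1, 1, 1, 3, 0, 1, 3, 1, 3, 0, 1, 1]


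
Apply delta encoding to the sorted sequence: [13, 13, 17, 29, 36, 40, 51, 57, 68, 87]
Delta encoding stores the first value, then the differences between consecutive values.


First value: 13
Deltas:
  13 - 13 = 0
  17 - 13 = 4
  29 - 17 = 12
  36 - 29 = 7
  40 - 36 = 4
  51 - 40 = 11
  57 - 51 = 6
  68 - 57 = 11
  87 - 68 = 19


Delta encoded: [13, 0, 4, 12, 7, 4, 11, 6, 11, 19]


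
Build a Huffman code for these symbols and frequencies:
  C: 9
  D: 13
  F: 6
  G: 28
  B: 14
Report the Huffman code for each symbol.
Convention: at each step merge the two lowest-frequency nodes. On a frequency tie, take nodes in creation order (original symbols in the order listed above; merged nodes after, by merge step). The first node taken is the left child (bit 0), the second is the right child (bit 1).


Huffman tree construction:
Step 1: Merge F(6) + C(9) = 15
Step 2: Merge D(13) + B(14) = 27
Step 3: Merge (F+C)(15) + (D+B)(27) = 42
Step 4: Merge G(28) + ((F+C)+(D+B))(42) = 70
Read each symbol's code off the tree from the root (left child = 0, right child = 1).

Codes:
  C: 101 (length 3)
  D: 110 (length 3)
  F: 100 (length 3)
  G: 0 (length 1)
  B: 111 (length 3)
Average code length: 154/70 = 2.2000 bits/symbol


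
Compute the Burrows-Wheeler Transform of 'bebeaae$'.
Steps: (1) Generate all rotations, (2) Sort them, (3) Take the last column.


Rotations (sorted):
  0: $bebeaae -> last char: e
  1: aae$bebe -> last char: e
  2: ae$bebea -> last char: a
  3: beaae$be -> last char: e
  4: bebeaae$ -> last char: $
  5: e$bebeaa -> last char: a
  6: eaae$beb -> last char: b
  7: ebeaae$b -> last char: b


BWT = eeae$abb


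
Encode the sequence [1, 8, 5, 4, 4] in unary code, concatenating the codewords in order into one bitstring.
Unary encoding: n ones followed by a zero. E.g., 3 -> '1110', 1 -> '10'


Encode each number as n ones followed by a terminating 0:
  1 -> 10 (2 bits)
  8 -> 111111110 (9 bits)
  5 -> 111110 (6 bits)
  4 -> 11110 (5 bits)
  4 -> 11110 (5 bits)
Total length = 2 + 9 + 6 + 5 + 5 = 27 bits.

Unary([1, 8, 5, 4, 4]) = 101111111101111101111011110 (27 bits)


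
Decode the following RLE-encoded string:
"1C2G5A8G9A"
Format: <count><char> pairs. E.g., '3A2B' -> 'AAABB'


Expanding each <count><char> pair:
  1C -> 'C'
  2G -> 'GG'
  5A -> 'AAAAA'
  8G -> 'GGGGGGGG'
  9A -> 'AAAAAAAAA'

Decoded = CGGAAAAAGGGGGGGGAAAAAAAAA


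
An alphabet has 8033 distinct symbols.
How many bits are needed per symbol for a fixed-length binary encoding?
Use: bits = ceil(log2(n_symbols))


log2(8033) = 12.9717
Bracket: 2^12 = 4096 < 8033 <= 2^13 = 8192
So ceil(log2(8033)) = 13

bits = ceil(log2(8033)) = ceil(12.9717) = 13 bits


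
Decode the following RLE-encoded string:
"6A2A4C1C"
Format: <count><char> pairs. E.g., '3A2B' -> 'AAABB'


Expanding each <count><char> pair:
  6A -> 'AAAAAA'
  2A -> 'AA'
  4C -> 'CCCC'
  1C -> 'C'

Decoded = AAAAAAAACCCCC


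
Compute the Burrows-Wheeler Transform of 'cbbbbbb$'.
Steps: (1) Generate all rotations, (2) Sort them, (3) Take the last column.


Rotations (sorted):
  0: $cbbbbbb -> last char: b
  1: b$cbbbbb -> last char: b
  2: bb$cbbbb -> last char: b
  3: bbb$cbbb -> last char: b
  4: bbbb$cbb -> last char: b
  5: bbbbb$cb -> last char: b
  6: bbbbbb$c -> last char: c
  7: cbbbbbb$ -> last char: $


BWT = bbbbbbc$


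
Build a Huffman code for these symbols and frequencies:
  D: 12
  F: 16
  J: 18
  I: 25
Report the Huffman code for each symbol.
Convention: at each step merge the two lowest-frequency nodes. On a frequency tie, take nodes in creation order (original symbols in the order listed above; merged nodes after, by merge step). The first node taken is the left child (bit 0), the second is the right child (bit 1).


Huffman tree construction:
Step 1: Merge D(12) + F(16) = 28
Step 2: Merge J(18) + I(25) = 43
Step 3: Merge (D+F)(28) + (J+I)(43) = 71
Read each symbol's code off the tree from the root (left child = 0, right child = 1).

Codes:
  D: 00 (length 2)
  F: 01 (length 2)
  J: 10 (length 2)
  I: 11 (length 2)
Average code length: 142/71 = 2.0000 bits/symbol


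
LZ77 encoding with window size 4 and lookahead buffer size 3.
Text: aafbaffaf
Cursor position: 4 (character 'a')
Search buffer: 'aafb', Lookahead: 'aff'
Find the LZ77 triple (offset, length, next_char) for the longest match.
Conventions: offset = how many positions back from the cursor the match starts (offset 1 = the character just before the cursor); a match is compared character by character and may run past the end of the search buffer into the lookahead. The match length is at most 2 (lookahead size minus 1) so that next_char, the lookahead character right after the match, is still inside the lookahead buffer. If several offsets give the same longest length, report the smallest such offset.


Try each offset into the search buffer:
  offset=1 (pos 3, char 'b'): match length 0
  offset=2 (pos 2, char 'f'): match length 0
  offset=3 (pos 1, char 'a'): match length 2
  offset=4 (pos 0, char 'a'): match length 1
Longest match has length 2 at offset 3.
next_char = character at position 4 + 2 = 6 -> 'f'

Best match: offset=3, length=2 (matching 'af' starting at position 1)
LZ77 triple: (3, 2, 'f')


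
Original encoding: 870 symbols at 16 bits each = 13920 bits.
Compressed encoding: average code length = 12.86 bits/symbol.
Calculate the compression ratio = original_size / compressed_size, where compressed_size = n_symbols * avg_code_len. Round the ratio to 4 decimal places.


original_size = n_symbols * orig_bits = 870 * 16 = 13920 bits
compressed_size = n_symbols * avg_code_len = 870 * 12.86 = 11188.2 bits
ratio = original_size / compressed_size = 13920 / 11188.2 = 1.2442

Compression ratio = 1.2442


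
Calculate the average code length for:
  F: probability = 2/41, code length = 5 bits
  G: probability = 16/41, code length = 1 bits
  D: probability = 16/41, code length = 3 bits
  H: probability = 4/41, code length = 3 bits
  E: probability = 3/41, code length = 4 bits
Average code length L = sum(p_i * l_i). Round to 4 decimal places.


Weighted contributions p_i * l_i:
  F: (2/41) * 5 = 10/41
  G: (16/41) * 1 = 16/41
  D: (16/41) * 3 = 48/41
  H: (4/41) * 3 = 12/41
  E: (3/41) * 4 = 12/41
Sum = (10 + 16 + 48 + 12 + 12)/41 = 98/41

L = 98/41 = 2.3902 bits/symbol
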